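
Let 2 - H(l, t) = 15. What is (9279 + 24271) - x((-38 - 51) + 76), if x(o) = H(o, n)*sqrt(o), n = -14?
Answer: 33550 + 13*I*sqrt(13) ≈ 33550.0 + 46.872*I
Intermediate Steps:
H(l, t) = -13 (H(l, t) = 2 - 1*15 = 2 - 15 = -13)
x(o) = -13*sqrt(o)
(9279 + 24271) - x((-38 - 51) + 76) = (9279 + 24271) - (-13)*sqrt((-38 - 51) + 76) = 33550 - (-13)*sqrt(-89 + 76) = 33550 - (-13)*sqrt(-13) = 33550 - (-13)*I*sqrt(13) = 33550 + 13*I*sqrt(13)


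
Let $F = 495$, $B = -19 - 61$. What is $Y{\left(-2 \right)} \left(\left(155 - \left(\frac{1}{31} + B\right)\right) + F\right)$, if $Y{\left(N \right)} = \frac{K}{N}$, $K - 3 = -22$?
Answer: $\frac{429951}{62} \approx 6934.7$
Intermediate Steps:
$K = -19$ ($K = 3 - 22 = -19$)
$B = -80$
$Y{\left(N \right)} = - \frac{19}{N}$
$Y{\left(-2 \right)} \left(\left(155 - \left(\frac{1}{31} + B\right)\right) + F\right) = - \frac{19}{-2} \left(\left(155 + \left(\frac{1}{-31} - -80\right)\right) + 495\right) = \left(-19\right) \left(- \frac{1}{2}\right) \left(\left(155 + \left(- \frac{1}{31} + 80\right)\right) + 495\right) = \frac{19 \left(\left(155 + \frac{2479}{31}\right) + 495\right)}{2} = \frac{19 \left(\frac{7284}{31} + 495\right)}{2} = \frac{19}{2} \cdot \frac{22629}{31} = \frac{429951}{62}$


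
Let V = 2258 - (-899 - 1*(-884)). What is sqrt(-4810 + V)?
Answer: I*sqrt(2537) ≈ 50.369*I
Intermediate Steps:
V = 2273 (V = 2258 - (-899 + 884) = 2258 - 1*(-15) = 2258 + 15 = 2273)
sqrt(-4810 + V) = sqrt(-4810 + 2273) = sqrt(-2537) = I*sqrt(2537)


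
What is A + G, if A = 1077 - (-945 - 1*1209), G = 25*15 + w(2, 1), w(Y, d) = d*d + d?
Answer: 3608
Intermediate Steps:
w(Y, d) = d + d² (w(Y, d) = d² + d = d + d²)
G = 377 (G = 25*15 + 1*(1 + 1) = 375 + 1*2 = 375 + 2 = 377)
A = 3231 (A = 1077 - (-945 - 1209) = 1077 - 1*(-2154) = 1077 + 2154 = 3231)
A + G = 3231 + 377 = 3608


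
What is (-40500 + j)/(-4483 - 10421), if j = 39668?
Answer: 104/1863 ≈ 0.055824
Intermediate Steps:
(-40500 + j)/(-4483 - 10421) = (-40500 + 39668)/(-4483 - 10421) = -832/(-14904) = -832*(-1/14904) = 104/1863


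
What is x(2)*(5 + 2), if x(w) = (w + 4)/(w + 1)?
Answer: 14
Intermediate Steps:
x(w) = (4 + w)/(1 + w)
x(2)*(5 + 2) = ((4 + 2)/(1 + 2))*(5 + 2) = (6/3)*7 = ((⅓)*6)*7 = 2*7 = 14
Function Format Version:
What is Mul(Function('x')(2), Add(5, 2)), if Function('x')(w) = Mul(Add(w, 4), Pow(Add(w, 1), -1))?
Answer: 14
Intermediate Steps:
Function('x')(w) = Mul(Pow(Add(1, w), -1), Add(4, w)) (Function('x')(w) = Mul(Add(4, w), Pow(Add(1, w), -1)) = Mul(Pow(Add(1, w), -1), Add(4, w)))
Mul(Function('x')(2), Add(5, 2)) = Mul(Mul(Pow(Add(1, 2), -1), Add(4, 2)), Add(5, 2)) = Mul(Mul(Pow(3, -1), 6), 7) = Mul(Mul(Rational(1, 3), 6), 7) = Mul(2, 7) = 14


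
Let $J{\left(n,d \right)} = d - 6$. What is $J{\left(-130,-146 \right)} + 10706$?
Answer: $10554$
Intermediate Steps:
$J{\left(n,d \right)} = -6 + d$
$J{\left(-130,-146 \right)} + 10706 = \left(-6 - 146\right) + 10706 = -152 + 10706 = 10554$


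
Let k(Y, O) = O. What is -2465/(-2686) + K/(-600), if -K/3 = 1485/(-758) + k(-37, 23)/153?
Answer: 1665051091/1832389200 ≈ 0.90868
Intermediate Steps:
K = 209771/38658 (K = -3*(1485/(-758) + 23/153) = -3*(1485*(-1/758) + 23*(1/153)) = -3*(-1485/758 + 23/153) = -3*(-209771/115974) = 209771/38658 ≈ 5.4263)
-2465/(-2686) + K/(-600) = -2465/(-2686) + (209771/38658)/(-600) = -2465*(-1/2686) + (209771/38658)*(-1/600) = 145/158 - 209771/23194800 = 1665051091/1832389200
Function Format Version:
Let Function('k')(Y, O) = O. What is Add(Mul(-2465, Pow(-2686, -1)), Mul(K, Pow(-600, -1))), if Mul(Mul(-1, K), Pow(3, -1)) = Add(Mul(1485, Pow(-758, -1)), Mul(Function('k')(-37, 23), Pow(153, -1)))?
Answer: Rational(1665051091, 1832389200) ≈ 0.90868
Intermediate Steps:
K = Rational(209771, 38658) (K = Mul(-3, Add(Mul(1485, Pow(-758, -1)), Mul(23, Pow(153, -1)))) = Mul(-3, Add(Mul(1485, Rational(-1, 758)), Mul(23, Rational(1, 153)))) = Mul(-3, Add(Rational(-1485, 758), Rational(23, 153))) = Mul(-3, Rational(-209771, 115974)) = Rational(209771, 38658) ≈ 5.4263)
Add(Mul(-2465, Pow(-2686, -1)), Mul(K, Pow(-600, -1))) = Add(Mul(-2465, Pow(-2686, -1)), Mul(Rational(209771, 38658), Pow(-600, -1))) = Add(Mul(-2465, Rational(-1, 2686)), Mul(Rational(209771, 38658), Rational(-1, 600))) = Add(Rational(145, 158), Rational(-209771, 23194800)) = Rational(1665051091, 1832389200)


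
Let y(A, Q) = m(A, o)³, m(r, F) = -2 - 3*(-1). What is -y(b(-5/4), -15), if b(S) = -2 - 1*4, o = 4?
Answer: -1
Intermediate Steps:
m(r, F) = 1 (m(r, F) = -2 + 3 = 1)
b(S) = -6 (b(S) = -2 - 4 = -6)
y(A, Q) = 1 (y(A, Q) = 1³ = 1)
-y(b(-5/4), -15) = -1*1 = -1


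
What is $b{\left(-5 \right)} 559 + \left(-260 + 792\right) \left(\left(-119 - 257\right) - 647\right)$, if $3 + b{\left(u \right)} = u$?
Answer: $-548708$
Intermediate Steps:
$b{\left(u \right)} = -3 + u$
$b{\left(-5 \right)} 559 + \left(-260 + 792\right) \left(\left(-119 - 257\right) - 647\right) = \left(-3 - 5\right) 559 + \left(-260 + 792\right) \left(\left(-119 - 257\right) - 647\right) = \left(-8\right) 559 + 532 \left(\left(-119 - 257\right) - 647\right) = -4472 + 532 \left(-376 - 647\right) = -4472 + 532 \left(-1023\right) = -4472 - 544236 = -548708$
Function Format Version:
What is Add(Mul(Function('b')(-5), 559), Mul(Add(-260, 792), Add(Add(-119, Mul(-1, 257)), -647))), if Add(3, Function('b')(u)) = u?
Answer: -548708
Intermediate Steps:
Function('b')(u) = Add(-3, u)
Add(Mul(Function('b')(-5), 559), Mul(Add(-260, 792), Add(Add(-119, Mul(-1, 257)), -647))) = Add(Mul(Add(-3, -5), 559), Mul(Add(-260, 792), Add(Add(-119, Mul(-1, 257)), -647))) = Add(Mul(-8, 559), Mul(532, Add(Add(-119, -257), -647))) = Add(-4472, Mul(532, Add(-376, -647))) = Add(-4472, Mul(532, -1023)) = Add(-4472, -544236) = -548708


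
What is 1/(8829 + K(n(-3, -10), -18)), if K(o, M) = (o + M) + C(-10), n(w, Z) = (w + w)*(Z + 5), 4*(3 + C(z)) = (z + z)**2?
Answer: 1/8938 ≈ 0.00011188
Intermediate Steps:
C(z) = -3 + z**2 (C(z) = -3 + (z + z)**2/4 = -3 + (2*z)**2/4 = -3 + (4*z**2)/4 = -3 + z**2)
n(w, Z) = 2*w*(5 + Z) (n(w, Z) = (2*w)*(5 + Z) = 2*w*(5 + Z))
K(o, M) = 97 + M + o (K(o, M) = (o + M) + (-3 + (-10)**2) = (M + o) + (-3 + 100) = (M + o) + 97 = 97 + M + o)
1/(8829 + K(n(-3, -10), -18)) = 1/(8829 + (97 - 18 + 2*(-3)*(5 - 10))) = 1/(8829 + (97 - 18 + 2*(-3)*(-5))) = 1/(8829 + (97 - 18 + 30)) = 1/(8829 + 109) = 1/8938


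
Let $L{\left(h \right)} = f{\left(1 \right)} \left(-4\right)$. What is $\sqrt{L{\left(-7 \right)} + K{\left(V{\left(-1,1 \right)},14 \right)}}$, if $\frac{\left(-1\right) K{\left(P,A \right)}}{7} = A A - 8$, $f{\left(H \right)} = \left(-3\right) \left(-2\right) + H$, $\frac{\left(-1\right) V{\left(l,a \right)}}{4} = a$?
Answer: $8 i \sqrt{21} \approx 36.661 i$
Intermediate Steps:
$V{\left(l,a \right)} = - 4 a$
$f{\left(H \right)} = 6 + H$
$L{\left(h \right)} = -28$ ($L{\left(h \right)} = \left(6 + 1\right) \left(-4\right) = 7 \left(-4\right) = -28$)
$K{\left(P,A \right)} = 56 - 7 A^{2}$ ($K{\left(P,A \right)} = - 7 \left(A A - 8\right) = - 7 \left(A^{2} - 8\right) = - 7 \left(-8 + A^{2}\right) = 56 - 7 A^{2}$)
$\sqrt{L{\left(-7 \right)} + K{\left(V{\left(-1,1 \right)},14 \right)}} = \sqrt{-28 + \left(56 - 7 \cdot 14^{2}\right)} = \sqrt{-28 + \left(56 - 1372\right)} = \sqrt{-28 - 1316} = \sqrt{-1344} = 8 i \sqrt{21}$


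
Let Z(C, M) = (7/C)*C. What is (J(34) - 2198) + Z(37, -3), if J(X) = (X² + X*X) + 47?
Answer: 168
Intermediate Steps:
Z(C, M) = 7
J(X) = 47 + 2*X² (J(X) = (X² + X²) + 47 = 2*X² + 47 = 47 + 2*X²)
(J(34) - 2198) + Z(37, -3) = ((47 + 2*34²) - 2198) + 7 = ((47 + 2*1156) - 2198) + 7 = ((47 + 2312) - 2198) + 7 = (2359 - 2198) + 7 = 161 + 7 = 168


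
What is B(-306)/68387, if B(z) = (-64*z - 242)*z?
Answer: -5918652/68387 ≈ -86.546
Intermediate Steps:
B(z) = z*(-242 - 64*z) (B(z) = (-242 - 64*z)*z = z*(-242 - 64*z))
B(-306)/68387 = -2*(-306)*(121 + 32*(-306))/68387 = -2*(-306)*(121 - 9792)*(1/68387) = -2*(-306)*(-9671)*(1/68387) = -5918652*1/68387 = -5918652/68387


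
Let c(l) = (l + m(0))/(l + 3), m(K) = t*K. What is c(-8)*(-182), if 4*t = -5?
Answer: -1456/5 ≈ -291.20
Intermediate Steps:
t = -5/4 (t = (¼)*(-5) = -5/4 ≈ -1.2500)
m(K) = -5*K/4
c(l) = l/(3 + l) (c(l) = (l - 5/4*0)/(l + 3) = (l + 0)/(3 + l) = l/(3 + l))
c(-8)*(-182) = -8/(3 - 8)*(-182) = -8/(-5)*(-182) = -8*(-⅕)*(-182) = (8/5)*(-182) = -1456/5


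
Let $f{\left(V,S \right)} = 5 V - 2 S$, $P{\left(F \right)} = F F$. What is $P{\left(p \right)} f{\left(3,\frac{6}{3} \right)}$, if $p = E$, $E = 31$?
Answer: $10571$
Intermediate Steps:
$p = 31$
$P{\left(F \right)} = F^{2}$
$f{\left(V,S \right)} = - 2 S + 5 V$
$P{\left(p \right)} f{\left(3,\frac{6}{3} \right)} = 31^{2} \left(- 2 \cdot \frac{6}{3} + 5 \cdot 3\right) = 961 \left(- 2 \cdot 6 \cdot \frac{1}{3} + 15\right) = 961 \left(\left(-2\right) 2 + 15\right) = 961 \left(-4 + 15\right) = 961 \cdot 11 = 10571$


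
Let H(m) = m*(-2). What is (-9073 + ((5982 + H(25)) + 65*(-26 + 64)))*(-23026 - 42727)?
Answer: 44120263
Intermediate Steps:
H(m) = -2*m
(-9073 + ((5982 + H(25)) + 65*(-26 + 64)))*(-23026 - 42727) = (-9073 + ((5982 - 2*25) + 65*(-26 + 64)))*(-23026 - 42727) = (-9073 + ((5982 - 50) + 65*38))*(-65753) = (-9073 + (5932 + 2470))*(-65753) = (-9073 + 8402)*(-65753) = -671*(-65753) = 44120263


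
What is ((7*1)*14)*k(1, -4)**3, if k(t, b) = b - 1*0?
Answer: -6272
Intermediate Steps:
k(t, b) = b (k(t, b) = b + 0 = b)
((7*1)*14)*k(1, -4)**3 = ((7*1)*14)*(-4)**3 = (7*14)*(-64) = 98*(-64) = -6272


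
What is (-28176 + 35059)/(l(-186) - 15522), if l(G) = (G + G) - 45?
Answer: -6883/15939 ≈ -0.43183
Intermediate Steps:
l(G) = -45 + 2*G (l(G) = 2*G - 45 = -45 + 2*G)
(-28176 + 35059)/(l(-186) - 15522) = (-28176 + 35059)/((-45 + 2*(-186)) - 15522) = 6883/((-45 - 372) - 15522) = 6883/(-417 - 15522) = 6883/(-15939) = 6883*(-1/15939) = -6883/15939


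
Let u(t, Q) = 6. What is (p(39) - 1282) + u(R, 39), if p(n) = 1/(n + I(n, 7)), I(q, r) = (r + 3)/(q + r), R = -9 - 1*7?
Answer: -1150929/902 ≈ -1276.0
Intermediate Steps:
R = -16 (R = -9 - 7 = -16)
I(q, r) = (3 + r)/(q + r)
p(n) = 1/(n + 10/(7 + n)) (p(n) = 1/(n + (3 + 7)/(n + 7)) = 1/(n + 10/(7 + n)))
(p(39) - 1282) + u(R, 39) = ((7 + 39)/(10 + 39*(7 + 39)) - 1282) + 6 = (46/(10 + 39*46) - 1282) + 6 = (46/(10 + 1794) - 1282) + 6 = (46/1804 - 1282) + 6 = ((1/1804)*46 - 1282) + 6 = (23/902 - 1282) + 6 = -1156341/902 + 6 = -1150929/902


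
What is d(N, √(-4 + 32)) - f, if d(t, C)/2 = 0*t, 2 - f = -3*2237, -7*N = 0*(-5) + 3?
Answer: -6713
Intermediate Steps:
N = -3/7 (N = -(0*(-5) + 3)/7 = -(0 + 3)/7 = -⅐*3 = -3/7 ≈ -0.42857)
f = 6713 (f = 2 - (-3)*2237 = 2 - 1*(-6711) = 2 + 6711 = 6713)
d(t, C) = 0 (d(t, C) = 2*(0*t) = 2*0 = 0)
d(N, √(-4 + 32)) - f = 0 - 1*6713 = 0 - 6713 = -6713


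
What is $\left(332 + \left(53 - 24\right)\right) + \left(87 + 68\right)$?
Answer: $516$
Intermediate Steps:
$\left(332 + \left(53 - 24\right)\right) + \left(87 + 68\right) = \left(332 + \left(53 - 24\right)\right) + 155 = \left(332 + 29\right) + 155 = 361 + 155 = 516$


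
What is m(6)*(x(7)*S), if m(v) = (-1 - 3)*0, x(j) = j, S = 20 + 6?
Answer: 0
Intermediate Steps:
S = 26
m(v) = 0 (m(v) = -4*0 = 0)
m(6)*(x(7)*S) = 0*(7*26) = 0*182 = 0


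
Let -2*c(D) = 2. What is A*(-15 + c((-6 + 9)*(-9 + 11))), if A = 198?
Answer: -3168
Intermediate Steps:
c(D) = -1 (c(D) = -1/2*2 = -1)
A*(-15 + c((-6 + 9)*(-9 + 11))) = 198*(-15 - 1) = 198*(-16) = -3168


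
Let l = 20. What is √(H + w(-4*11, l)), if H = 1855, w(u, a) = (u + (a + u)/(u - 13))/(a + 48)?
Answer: √193463434/323 ≈ 43.062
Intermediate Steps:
w(u, a) = (u + (a + u)/(-13 + u))/(48 + a)
√(H + w(-4*11, l)) = √(1855 + (20 + (-4*11)² - (-48)*11)/(-624 - 13*20 + 48*(-4*11) + 20*(-4*11))) = √(1855 + (20 + (-44)² - 12*(-44))/(-624 - 260 + 48*(-44) + 20*(-44))) = √(1855 + (20 + 1936 + 528)/(-624 - 260 - 2112 - 880)) = √(1855 + 2484/(-3876)) = √(1855 - 1/3876*2484) = √(1855 - 207/323) = √(598958/323) = √193463434/323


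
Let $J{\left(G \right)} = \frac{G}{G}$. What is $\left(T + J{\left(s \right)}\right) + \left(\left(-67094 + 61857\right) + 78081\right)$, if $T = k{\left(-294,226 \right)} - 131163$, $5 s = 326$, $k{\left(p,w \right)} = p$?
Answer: $-58612$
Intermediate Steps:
$s = \frac{326}{5}$ ($s = \frac{1}{5} \cdot 326 = \frac{326}{5} \approx 65.2$)
$J{\left(G \right)} = 1$
$T = -131457$ ($T = -294 - 131163 = -131457$)
$\left(T + J{\left(s \right)}\right) + \left(\left(-67094 + 61857\right) + 78081\right) = \left(-131457 + 1\right) + \left(\left(-67094 + 61857\right) + 78081\right) = -131456 + \left(-5237 + 78081\right) = -131456 + 72844 = -58612$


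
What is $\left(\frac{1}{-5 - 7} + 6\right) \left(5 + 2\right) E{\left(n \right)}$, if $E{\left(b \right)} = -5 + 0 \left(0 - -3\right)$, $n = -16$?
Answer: $- \frac{2485}{12} \approx -207.08$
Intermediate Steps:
$E{\left(b \right)} = -5$ ($E{\left(b \right)} = -5 + 0 \left(0 + 3\right) = -5 + 0 \cdot 3 = -5 + 0 = -5$)
$\left(\frac{1}{-5 - 7} + 6\right) \left(5 + 2\right) E{\left(n \right)} = \left(\frac{1}{-5 - 7} + 6\right) \left(5 + 2\right) \left(-5\right) = \left(\frac{1}{-12} + 6\right) 7 \left(-5\right) = \left(- \frac{1}{12} + 6\right) 7 \left(-5\right) = \frac{71}{12} \cdot 7 \left(-5\right) = \frac{497}{12} \left(-5\right) = - \frac{2485}{12}$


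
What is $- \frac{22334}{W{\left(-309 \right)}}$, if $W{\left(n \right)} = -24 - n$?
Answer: $- \frac{22334}{285} \approx -78.365$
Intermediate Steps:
$- \frac{22334}{W{\left(-309 \right)}} = - \frac{22334}{-24 - -309} = - \frac{22334}{-24 + 309} = - \frac{22334}{285}$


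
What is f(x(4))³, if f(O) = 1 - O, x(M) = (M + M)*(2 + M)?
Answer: -103823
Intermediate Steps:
x(M) = 2*M*(2 + M) (x(M) = (2*M)*(2 + M) = 2*M*(2 + M))
f(x(4))³ = (1 - 2*4*(2 + 4))³ = (1 - 2*4*6)³ = (1 - 1*48)³ = (1 - 48)³ = (-47)³ = -103823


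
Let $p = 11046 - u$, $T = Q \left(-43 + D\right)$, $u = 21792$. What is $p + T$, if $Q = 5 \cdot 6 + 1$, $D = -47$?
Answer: $-13536$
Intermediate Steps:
$Q = 31$ ($Q = 30 + 1 = 31$)
$T = -2790$ ($T = 31 \left(-43 - 47\right) = 31 \left(-90\right) = -2790$)
$p = -10746$ ($p = 11046 - 21792 = -10746$)
$p + T = -10746 - 2790 = -13536$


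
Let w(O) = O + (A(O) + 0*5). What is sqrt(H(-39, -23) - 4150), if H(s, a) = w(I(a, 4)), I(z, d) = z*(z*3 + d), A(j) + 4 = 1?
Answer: I*sqrt(2658) ≈ 51.556*I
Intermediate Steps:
A(j) = -3 (A(j) = -4 + 1 = -3)
I(z, d) = z*(d + 3*z) (I(z, d) = z*(3*z + d) = z*(d + 3*z))
w(O) = -3 + O (w(O) = O + (-3 + 0*5) = O + (-3 + 0) = O - 3 = -3 + O)
H(s, a) = -3 + a*(4 + 3*a)
sqrt(H(-39, -23) - 4150) = sqrt((-3 - 23*(4 + 3*(-23))) - 4150) = sqrt((-3 - 23*(4 - 69)) - 4150) = sqrt((-3 - 23*(-65)) - 4150) = sqrt((-3 + 1495) - 4150) = sqrt(1492 - 4150) = sqrt(-2658) = I*sqrt(2658)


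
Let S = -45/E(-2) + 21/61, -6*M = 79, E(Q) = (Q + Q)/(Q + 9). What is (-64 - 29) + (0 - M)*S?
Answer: 462823/488 ≈ 948.41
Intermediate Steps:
E(Q) = 2*Q/(9 + Q) (E(Q) = (2*Q)/(9 + Q) = 2*Q/(9 + Q))
M = -79/6 (M = -1/6*79 = -79/6 ≈ -13.167)
S = 19299/244 (S = -45/(2*(-2)/(9 - 2)) + 21/61 = -45/(2*(-2)/7) + 21*(1/61) = -45/(2*(-2)*(1/7)) + 21/61 = -45/(-4/7) + 21/61 = -45*(-7/4) + 21/61 = 315/4 + 21/61 = 19299/244 ≈ 79.094)
(-64 - 29) + (0 - M)*S = (-64 - 29) + (0 - 1*(-79/6))*(19299/244) = -93 + (0 + 79/6)*(19299/244) = -93 + (79/6)*(19299/244) = -93 + 508207/488 = 462823/488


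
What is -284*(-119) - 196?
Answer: 33600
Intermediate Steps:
-284*(-119) - 196 = 33796 - 196 = 33600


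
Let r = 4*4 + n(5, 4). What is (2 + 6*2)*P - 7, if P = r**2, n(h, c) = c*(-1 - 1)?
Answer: 889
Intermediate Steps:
n(h, c) = -2*c (n(h, c) = c*(-2) = -2*c)
r = 8 (r = 4*4 - 2*4 = 16 - 8 = 8)
P = 64 (P = 8**2 = 64)
(2 + 6*2)*P - 7 = (2 + 6*2)*64 - 7 = (2 + 12)*64 - 7 = 14*64 - 7 = 896 - 7 = 889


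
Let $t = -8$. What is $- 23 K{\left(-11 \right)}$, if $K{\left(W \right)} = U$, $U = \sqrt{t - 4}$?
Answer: $- 46 i \sqrt{3} \approx - 79.674 i$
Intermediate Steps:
$U = 2 i \sqrt{3}$ ($U = \sqrt{-8 - 4} = \sqrt{-12} = 2 i \sqrt{3} \approx 3.4641 i$)
$K{\left(W \right)} = 2 i \sqrt{3}$
$- 23 K{\left(-11 \right)} = - 23 \cdot 2 i \sqrt{3} = - 46 i \sqrt{3}$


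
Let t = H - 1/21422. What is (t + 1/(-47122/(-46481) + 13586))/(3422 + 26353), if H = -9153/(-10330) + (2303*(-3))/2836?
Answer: -9599380364316422833/184390201260634625063625 ≈ -5.2060e-5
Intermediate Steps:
H = -22706031/14647940 (H = -9153*(-1/10330) - 6909*1/2836 = 9153/10330 - 6909/2836 = -22706031/14647940 ≈ -1.5501)
t = -243211622011/156894085340 (t = -22706031/14647940 - 1/21422 = -243211622011/156894085340 ≈ -1.5502)
(t + 1/(-47122/(-46481) + 13586))/(3422 + 26353) = (-243211622011/156894085340 + 1/(-47122/(-46481) + 13586))/(3422 + 26353) = (-243211622011/156894085340 + 1/(-47122*(-1/46481) + 13586))/29775 = (-243211622011/156894085340 + 1/(47122/46481 + 13586))*(1/29775) = (-243211622011/156894085340 + 1/(631537988/46481))*(1/29775) = (-243211622011/156894085340 + 46481/631537988)*(1/29775) = -9599380364316422833/6192785936545243495*1/29775 = -9599380364316422833/184390201260634625063625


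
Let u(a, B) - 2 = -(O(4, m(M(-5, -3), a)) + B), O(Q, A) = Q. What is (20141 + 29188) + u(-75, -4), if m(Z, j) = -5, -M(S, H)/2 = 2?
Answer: 49331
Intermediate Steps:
M(S, H) = -4 (M(S, H) = -2*2 = -4)
u(a, B) = -2 - B (u(a, B) = 2 - (4 + B) = 2 + (-4 - B) = -2 - B)
(20141 + 29188) + u(-75, -4) = (20141 + 29188) + (-2 - 1*(-4)) = 49329 + (-2 + 4) = 49329 + 2 = 49331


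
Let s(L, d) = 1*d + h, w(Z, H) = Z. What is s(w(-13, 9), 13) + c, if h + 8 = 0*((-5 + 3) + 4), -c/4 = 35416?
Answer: -141659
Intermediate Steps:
c = -141664 (c = -4*35416 = -141664)
h = -8 (h = -8 + 0*((-5 + 3) + 4) = -8 + 0*(-2 + 4) = -8 + 0*2 = -8 + 0 = -8)
s(L, d) = -8 + d (s(L, d) = 1*d - 8 = d - 8 = -8 + d)
s(w(-13, 9), 13) + c = (-8 + 13) - 141664 = 5 - 141664 = -141659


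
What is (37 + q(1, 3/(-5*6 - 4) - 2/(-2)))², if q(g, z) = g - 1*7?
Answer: 961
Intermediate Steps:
q(g, z) = -7 + g (q(g, z) = g - 7 = -7 + g)
(37 + q(1, 3/(-5*6 - 4) - 2/(-2)))² = (37 + (-7 + 1))² = (37 - 6)² = 31² = 961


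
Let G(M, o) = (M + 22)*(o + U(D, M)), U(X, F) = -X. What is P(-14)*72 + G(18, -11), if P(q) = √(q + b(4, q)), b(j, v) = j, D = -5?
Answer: -240 + 72*I*√10 ≈ -240.0 + 227.68*I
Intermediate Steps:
G(M, o) = (5 + o)*(22 + M) (G(M, o) = (M + 22)*(o - 1*(-5)) = (22 + M)*(o + 5) = (22 + M)*(5 + o) = (5 + o)*(22 + M))
P(q) = √(4 + q) (P(q) = √(q + 4) = √(4 + q))
P(-14)*72 + G(18, -11) = √(4 - 14)*72 + (110 + 5*18 + 22*(-11) + 18*(-11)) = √(-10)*72 + (110 + 90 - 242 - 198) = (I*√10)*72 - 240 = 72*I*√10 - 240 = -240 + 72*I*√10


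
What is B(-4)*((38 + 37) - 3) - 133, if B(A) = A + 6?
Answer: 11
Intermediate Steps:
B(A) = 6 + A
B(-4)*((38 + 37) - 3) - 133 = (6 - 4)*((38 + 37) - 3) - 133 = 2*(75 - 3) - 133 = 2*72 - 133 = 144 - 133 = 11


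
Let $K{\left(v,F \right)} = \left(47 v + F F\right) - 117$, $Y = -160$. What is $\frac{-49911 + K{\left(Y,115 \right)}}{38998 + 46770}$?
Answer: $- \frac{44323}{85768} \approx -0.51678$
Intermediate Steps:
$K{\left(v,F \right)} = -117 + F^{2} + 47 v$ ($K{\left(v,F \right)} = \left(47 v + F^{2}\right) - 117 = \left(F^{2} + 47 v\right) - 117 = -117 + F^{2} + 47 v$)
$\frac{-49911 + K{\left(Y,115 \right)}}{38998 + 46770} = \frac{-49911 + \left(-117 + 115^{2} + 47 \left(-160\right)\right)}{38998 + 46770} = \frac{-49911 - -5588}{85768} = \left(-49911 + 5588\right) \frac{1}{85768} = \left(-44323\right) \frac{1}{85768} = - \frac{44323}{85768}$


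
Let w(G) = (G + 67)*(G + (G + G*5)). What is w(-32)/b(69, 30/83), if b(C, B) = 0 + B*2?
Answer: -32536/3 ≈ -10845.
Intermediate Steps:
b(C, B) = 2*B (b(C, B) = 0 + 2*B = 2*B)
w(G) = 7*G*(67 + G) (w(G) = (67 + G)*(G + (G + 5*G)) = (67 + G)*(G + 6*G) = (67 + G)*(7*G) = 7*G*(67 + G))
w(-32)/b(69, 30/83) = (7*(-32)*(67 - 32))/((2*(30/83))) = (7*(-32)*35)/((2*(30*(1/83)))) = -7840/(2*(30/83)) = -7840/60/83 = -7840*83/60 = -32536/3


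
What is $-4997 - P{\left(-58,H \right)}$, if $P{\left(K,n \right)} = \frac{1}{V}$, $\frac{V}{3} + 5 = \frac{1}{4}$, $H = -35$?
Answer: $- \frac{284825}{57} \approx -4996.9$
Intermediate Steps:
$V = - \frac{57}{4}$ ($V = -15 + \frac{3}{4} = - \frac{57}{4} \approx -14.25$)
$P{\left(K,n \right)} = - \frac{4}{57}$ ($P{\left(K,n \right)} = \frac{1}{- \frac{57}{4}} = - \frac{4}{57}$)
$-4997 - P{\left(-58,H \right)} = -4997 - - \frac{4}{57} = -4997 + \frac{4}{57} = - \frac{284825}{57}$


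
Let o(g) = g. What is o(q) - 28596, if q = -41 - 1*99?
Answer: -28736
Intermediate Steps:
q = -140 (q = -41 - 99 = -140)
o(q) - 28596 = -140 - 28596 = -28736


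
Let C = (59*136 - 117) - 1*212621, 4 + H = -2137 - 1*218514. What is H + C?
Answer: -425369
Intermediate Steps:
H = -220655 (H = -4 + (-2137 - 1*218514) = -4 + (-2137 - 218514) = -4 - 220651 = -220655)
C = -204714 (C = (8024 - 117) - 212621 = 7907 - 212621 = -204714)
H + C = -220655 - 204714 = -425369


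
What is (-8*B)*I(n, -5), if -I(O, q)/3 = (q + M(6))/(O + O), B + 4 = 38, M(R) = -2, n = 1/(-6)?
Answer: 17136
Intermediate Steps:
n = -⅙ ≈ -0.16667
B = 34 (B = -4 + 38 = 34)
I(O, q) = -3*(-2 + q)/(2*O) (I(O, q) = -3*(q - 2)/(O + O) = -3*(-2 + q)/(2*O))
(-8*B)*I(n, -5) = (-8*34)*(3*(2 - 1*(-5))/(2*(-⅙))) = -408*(-6)*(2 + 5) = -408*(-6)*7 = -272*(-63) = 17136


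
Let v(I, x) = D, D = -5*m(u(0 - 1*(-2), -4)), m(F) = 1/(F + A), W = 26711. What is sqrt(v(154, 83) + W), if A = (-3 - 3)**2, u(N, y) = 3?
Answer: 62*sqrt(10569)/39 ≈ 163.43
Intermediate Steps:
A = 36 (A = (-6)**2 = 36)
m(F) = 1/(36 + F) (m(F) = 1/(F + 36) = 1/(36 + F))
D = -5/39 (D = -5/(36 + 3) = -5/39 ≈ -0.12821)
v(I, x) = -5/39
sqrt(v(154, 83) + W) = sqrt(-5/39 + 26711) = sqrt(1041724/39) = 62*sqrt(10569)/39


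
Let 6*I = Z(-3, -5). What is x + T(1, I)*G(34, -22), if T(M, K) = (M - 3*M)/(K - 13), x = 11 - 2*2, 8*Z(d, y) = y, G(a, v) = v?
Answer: 2291/629 ≈ 3.6423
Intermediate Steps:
Z(d, y) = y/8
x = 7 (x = 11 - 4 = 7)
I = -5/48 (I = ((⅛)*(-5))/6 = (⅙)*(-5/8) = -5/48 ≈ -0.10417)
T(M, K) = -2*M/(-13 + K) (T(M, K) = (-2*M)/(-13 + K) = -2*M/(-13 + K))
x + T(1, I)*G(34, -22) = 7 - 2*1/(-13 - 5/48)*(-22) = 7 - 2*1/(-629/48)*(-22) = 7 - 2*1*(-48/629)*(-22) = 7 + (96/629)*(-22) = 7 - 2112/629 = 2291/629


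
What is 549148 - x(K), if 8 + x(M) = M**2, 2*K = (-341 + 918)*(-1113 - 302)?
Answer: -666596570401/4 ≈ -1.6665e+11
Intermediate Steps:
K = -816455/2 (K = ((-341 + 918)*(-1113 - 302))/2 = (577*(-1415))/2 = (1/2)*(-816455) = -816455/2 ≈ -4.0823e+5)
x(M) = -8 + M**2
549148 - x(K) = 549148 - (-8 + (-816455/2)**2) = 549148 - (-8 + 666598767025/4) = 549148 - 1*666598766993/4 = 549148 - 666598766993/4 = -666596570401/4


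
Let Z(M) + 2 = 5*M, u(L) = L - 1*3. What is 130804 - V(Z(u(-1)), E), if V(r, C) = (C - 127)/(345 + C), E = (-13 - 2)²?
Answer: 37279091/285 ≈ 1.3080e+5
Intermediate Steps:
u(L) = -3 + L (u(L) = L - 3 = -3 + L)
Z(M) = -2 + 5*M
E = 225 (E = (-15)² = 225)
V(r, C) = (-127 + C)/(345 + C)
130804 - V(Z(u(-1)), E) = 130804 - (-127 + 225)/(345 + 225) = 130804 - 98/570 = 130804 - 1*49/285 = 130804 - 49/285 = 37279091/285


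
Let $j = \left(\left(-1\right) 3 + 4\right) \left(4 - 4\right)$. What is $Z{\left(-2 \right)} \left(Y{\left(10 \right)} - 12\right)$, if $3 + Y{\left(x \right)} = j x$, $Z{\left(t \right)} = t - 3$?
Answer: $75$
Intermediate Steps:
$j = 0$ ($j = \left(-3 + 4\right) 0 = 1 \cdot 0 = 0$)
$Z{\left(t \right)} = -3 + t$ ($Z{\left(t \right)} = t - 3 = -3 + t$)
$Y{\left(x \right)} = -3$ ($Y{\left(x \right)} = -3 + 0 x = -3 + 0 = -3$)
$Z{\left(-2 \right)} \left(Y{\left(10 \right)} - 12\right) = \left(-3 - 2\right) \left(-3 - 12\right) = \left(-5\right) \left(-15\right) = 75$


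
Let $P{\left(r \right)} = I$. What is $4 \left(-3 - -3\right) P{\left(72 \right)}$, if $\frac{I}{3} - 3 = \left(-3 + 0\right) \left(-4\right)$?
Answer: $0$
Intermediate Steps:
$I = 45$ ($I = 9 + 3 \left(-3 + 0\right) \left(-4\right) = 9 + 3 \left(\left(-3\right) \left(-4\right)\right) = 9 + 3 \cdot 12 = 9 + 36 = 45$)
$P{\left(r \right)} = 45$
$4 \left(-3 - -3\right) P{\left(72 \right)} = 4 \left(-3 - -3\right) 45 = 4 \left(-3 + 3\right) 45 = 4 \cdot 0 \cdot 45 = 0 \cdot 45 = 0$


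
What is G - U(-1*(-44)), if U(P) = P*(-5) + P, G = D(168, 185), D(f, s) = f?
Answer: 344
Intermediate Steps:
G = 168
U(P) = -4*P (U(P) = -5*P + P = -4*P)
G - U(-1*(-44)) = 168 - (-4)*(-1*(-44)) = 168 - (-4)*44 = 168 - 1*(-176) = 168 + 176 = 344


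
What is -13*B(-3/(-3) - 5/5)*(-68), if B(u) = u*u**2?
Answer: 0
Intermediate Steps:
B(u) = u**3
-13*B(-3/(-3) - 5/5)*(-68) = -13*(-3/(-3) - 5/5)**3*(-68) = -13*(-3*(-1/3) - 5*1/5)**3*(-68) = -13*(1 - 1)**3*(-68) = -13*0**3*(-68) = -13*0*(-68) = 0*(-68) = 0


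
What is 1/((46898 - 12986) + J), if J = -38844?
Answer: -1/4932 ≈ -0.00020276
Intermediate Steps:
1/((46898 - 12986) + J) = 1/((46898 - 12986) - 38844) = 1/(33912 - 38844) = 1/(-4932) = -1/4932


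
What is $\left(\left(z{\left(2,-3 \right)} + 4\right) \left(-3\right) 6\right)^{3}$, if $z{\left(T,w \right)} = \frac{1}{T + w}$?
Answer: $-157464$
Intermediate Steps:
$\left(\left(z{\left(2,-3 \right)} + 4\right) \left(-3\right) 6\right)^{3} = \left(\left(\frac{1}{2 - 3} + 4\right) \left(-3\right) 6\right)^{3} = \left(\left(\frac{1}{-1} + 4\right) \left(-3\right) 6\right)^{3} = \left(\left(-1 + 4\right) \left(-3\right) 6\right)^{3} = \left(3 \left(-3\right) 6\right)^{3} = \left(\left(-9\right) 6\right)^{3} = \left(-54\right)^{3} = -157464$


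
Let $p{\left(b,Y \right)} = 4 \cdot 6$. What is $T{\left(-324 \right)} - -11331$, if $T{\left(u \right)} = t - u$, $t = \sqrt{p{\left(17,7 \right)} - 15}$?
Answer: $11658$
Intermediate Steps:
$p{\left(b,Y \right)} = 24$
$t = 3$ ($t = \sqrt{24 - 15} = \sqrt{9} = 3$)
$T{\left(u \right)} = 3 - u$
$T{\left(-324 \right)} - -11331 = \left(3 - -324\right) - -11331 = \left(3 + 324\right) + 11331 = 327 + 11331 = 11658$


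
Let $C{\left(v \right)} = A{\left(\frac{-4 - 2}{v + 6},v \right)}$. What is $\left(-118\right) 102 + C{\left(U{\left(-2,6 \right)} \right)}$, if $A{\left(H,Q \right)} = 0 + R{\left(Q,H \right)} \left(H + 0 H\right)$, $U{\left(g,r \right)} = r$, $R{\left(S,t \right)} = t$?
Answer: $- \frac{48143}{4} \approx -12036.0$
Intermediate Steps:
$A{\left(H,Q \right)} = H^{2}$ ($A{\left(H,Q \right)} = 0 + H \left(H + 0 H\right) = 0 + H \left(H + 0\right) = 0 + H H = 0 + H^{2} = H^{2}$)
$C{\left(v \right)} = \frac{36}{\left(6 + v\right)^{2}}$ ($C{\left(v \right)} = \left(\frac{-4 - 2}{v + 6}\right)^{2} = \left(- \frac{6}{6 + v}\right)^{2} = \frac{36}{\left(6 + v\right)^{2}}$)
$\left(-118\right) 102 + C{\left(U{\left(-2,6 \right)} \right)} = \left(-118\right) 102 + \frac{36}{\left(6 + 6\right)^{2}} = -12036 + \frac{36}{144} = -12036 + 36 \cdot \frac{1}{144} = -12036 + \frac{1}{4} = - \frac{48143}{4}$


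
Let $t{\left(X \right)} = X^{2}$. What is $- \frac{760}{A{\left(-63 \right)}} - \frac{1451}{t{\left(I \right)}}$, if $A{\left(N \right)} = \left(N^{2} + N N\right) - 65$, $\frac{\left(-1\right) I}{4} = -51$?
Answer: $- \frac{43051883}{327642768} \approx -0.1314$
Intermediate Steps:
$I = 204$ ($I = \left(-4\right) \left(-51\right) = 204$)
$A{\left(N \right)} = -65 + 2 N^{2}$ ($A{\left(N \right)} = \left(N^{2} + N^{2}\right) - 65 = 2 N^{2} - 65 = -65 + 2 N^{2}$)
$- \frac{760}{A{\left(-63 \right)}} - \frac{1451}{t{\left(I \right)}} = - \frac{760}{-65 + 2 \left(-63\right)^{2}} - \frac{1451}{204^{2}} = - \frac{760}{-65 + 2 \cdot 3969} - \frac{1451}{41616} = - \frac{760}{-65 + 7938} - \frac{1451}{41616} = - \frac{760}{7873} - \frac{1451}{41616} = - \frac{43051883}{327642768}$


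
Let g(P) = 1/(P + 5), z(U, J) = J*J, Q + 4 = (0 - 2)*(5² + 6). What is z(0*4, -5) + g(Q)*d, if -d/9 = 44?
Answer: 1921/61 ≈ 31.492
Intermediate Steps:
d = -396 (d = -9*44 = -396)
Q = -66 (Q = -4 + (0 - 2)*(5² + 6) = -4 - 2*(25 + 6) = -4 - 2*31 = -4 - 62 = -66)
z(U, J) = J²
g(P) = 1/(5 + P)
z(0*4, -5) + g(Q)*d = (-5)² - 396/(5 - 66) = 25 - 396/(-61) = 25 - 1/61*(-396) = 25 + 396/61 = 1921/61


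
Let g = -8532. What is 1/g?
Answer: -1/8532 ≈ -0.00011721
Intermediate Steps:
1/g = 1/(-8532) = -1/8532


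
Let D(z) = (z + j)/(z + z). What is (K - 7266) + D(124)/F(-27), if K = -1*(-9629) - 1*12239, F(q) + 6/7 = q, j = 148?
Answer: -59700658/6045 ≈ -9876.0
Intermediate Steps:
F(q) = -6/7 + q
D(z) = (148 + z)/(2*z) (D(z) = (z + 148)/(z + z) = (148 + z)/((2*z)) = (148 + z)*(1/(2*z)) = (148 + z)/(2*z))
K = -2610 (K = 9629 - 12239 = -2610)
(K - 7266) + D(124)/F(-27) = (-2610 - 7266) + ((½)*(148 + 124)/124)/(-6/7 - 27) = -9876 + ((½)*(1/124)*272)/(-195/7) = -9876 + (34/31)*(-7/195) = -9876 - 238/6045 = -59700658/6045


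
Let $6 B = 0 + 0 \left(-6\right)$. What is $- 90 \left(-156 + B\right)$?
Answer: $14040$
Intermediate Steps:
$B = 0$ ($B = \frac{0 + 0 \left(-6\right)}{6} = \frac{0 + 0}{6} = \frac{1}{6} \cdot 0 = 0$)
$- 90 \left(-156 + B\right) = - 90 \left(-156 + 0\right) = \left(-90\right) \left(-156\right) = 14040$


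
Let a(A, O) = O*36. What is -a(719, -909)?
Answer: 32724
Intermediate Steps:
a(A, O) = 36*O
-a(719, -909) = -36*(-909) = -1*(-32724) = 32724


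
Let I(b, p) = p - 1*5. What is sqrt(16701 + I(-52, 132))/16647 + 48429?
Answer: 48429 + 2*sqrt(4207)/16647 ≈ 48429.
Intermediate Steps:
I(b, p) = -5 + p (I(b, p) = p - 5 = -5 + p)
sqrt(16701 + I(-52, 132))/16647 + 48429 = sqrt(16701 + (-5 + 132))/16647 + 48429 = sqrt(16701 + 127)*(1/16647) + 48429 = sqrt(16828)*(1/16647) + 48429 = (2*sqrt(4207))*(1/16647) + 48429 = 2*sqrt(4207)/16647 + 48429 = 48429 + 2*sqrt(4207)/16647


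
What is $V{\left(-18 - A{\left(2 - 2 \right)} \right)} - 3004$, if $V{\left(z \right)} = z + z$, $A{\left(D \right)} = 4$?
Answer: $-3048$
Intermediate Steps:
$V{\left(z \right)} = 2 z$
$V{\left(-18 - A{\left(2 - 2 \right)} \right)} - 3004 = 2 \left(-18 - 4\right) - 3004 = 2 \left(-22\right) - 3004 = -44 - 3004 = -3048$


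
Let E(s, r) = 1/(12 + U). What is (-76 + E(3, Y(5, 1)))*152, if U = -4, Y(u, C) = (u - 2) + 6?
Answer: -11533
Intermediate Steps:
Y(u, C) = 4 + u (Y(u, C) = (-2 + u) + 6 = 4 + u)
E(s, r) = ⅛ (E(s, r) = 1/(12 - 4) = 1/8 = ⅛)
(-76 + E(3, Y(5, 1)))*152 = (-76 + ⅛)*152 = -607/8*152 = -11533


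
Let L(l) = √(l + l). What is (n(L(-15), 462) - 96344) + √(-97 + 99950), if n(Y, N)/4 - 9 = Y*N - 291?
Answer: -97472 + √99853 + 1848*I*√30 ≈ -97156.0 + 10122.0*I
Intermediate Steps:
L(l) = √2*√l (L(l) = √(2*l) = √2*√l)
n(Y, N) = -1128 + 4*N*Y (n(Y, N) = 36 + 4*(Y*N - 291) = 36 + 4*(N*Y - 291) = 36 + 4*(-291 + N*Y) = 36 + (-1164 + 4*N*Y) = -1128 + 4*N*Y)
(n(L(-15), 462) - 96344) + √(-97 + 99950) = ((-1128 + 4*462*(√2*√(-15))) - 96344) + √(-97 + 99950) = ((-1128 + 4*462*(√2*(I*√15))) - 96344) + √99853 = ((-1128 + 4*462*(I*√30)) - 96344) + √99853 = ((-1128 + 1848*I*√30) - 96344) + √99853 = (-97472 + 1848*I*√30) + √99853 = -97472 + √99853 + 1848*I*√30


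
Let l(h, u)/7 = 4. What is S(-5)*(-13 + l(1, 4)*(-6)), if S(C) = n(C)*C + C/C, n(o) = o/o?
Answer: 724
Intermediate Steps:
l(h, u) = 28 (l(h, u) = 7*4 = 28)
n(o) = 1
S(C) = 1 + C (S(C) = 1*C + C/C = C + 1 = 1 + C)
S(-5)*(-13 + l(1, 4)*(-6)) = (1 - 5)*(-13 + 28*(-6)) = -4*(-13 - 168) = -4*(-181) = 724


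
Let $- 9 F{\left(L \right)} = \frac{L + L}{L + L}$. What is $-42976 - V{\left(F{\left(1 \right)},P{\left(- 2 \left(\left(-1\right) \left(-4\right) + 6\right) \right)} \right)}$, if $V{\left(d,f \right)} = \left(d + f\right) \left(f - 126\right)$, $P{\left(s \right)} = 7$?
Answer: $- \frac{379406}{9} \approx -42156.0$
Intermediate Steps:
$F{\left(L \right)} = - \frac{1}{9}$ ($F{\left(L \right)} = - \frac{\left(L + L\right) \frac{1}{L + L}}{9} = - \frac{2 L \frac{1}{2 L}}{9} = \left(- \frac{1}{9}\right) 1 = - \frac{1}{9}$)
$V{\left(d,f \right)} = \left(-126 + f\right) \left(d + f\right)$ ($V{\left(d,f \right)} = \left(d + f\right) \left(-126 + f\right) = \left(-126 + f\right) \left(d + f\right)$)
$-42976 - V{\left(F{\left(1 \right)},P{\left(- 2 \left(\left(-1\right) \left(-4\right) + 6\right) \right)} \right)} = -42976 - \left(7^{2} - -14 - 882 - \frac{7}{9}\right) = -42976 - \left(49 + 14 - 882 - \frac{7}{9}\right) = -42976 - - \frac{7378}{9} = -42976 + \frac{7378}{9} = - \frac{379406}{9}$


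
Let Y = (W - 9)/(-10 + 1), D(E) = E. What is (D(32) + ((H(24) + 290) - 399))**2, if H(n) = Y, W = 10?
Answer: 481636/81 ≈ 5946.1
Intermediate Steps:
Y = -1/9 (Y = (10 - 9)/(-10 + 1) = 1/(-9) = 1*(-1/9) = -1/9 ≈ -0.11111)
H(n) = -1/9
(D(32) + ((H(24) + 290) - 399))**2 = (32 + ((-1/9 + 290) - 399))**2 = (32 + (2609/9 - 399))**2 = (32 - 982/9)**2 = (-694/9)**2 = 481636/81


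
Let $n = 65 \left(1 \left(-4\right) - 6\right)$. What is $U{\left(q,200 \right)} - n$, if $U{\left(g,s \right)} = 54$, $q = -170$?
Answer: $704$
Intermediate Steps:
$n = -650$ ($n = 65 \left(-4 - 6\right) = 65 \left(-10\right) = -650$)
$U{\left(q,200 \right)} - n = 54 - -650 = 54 + 650 = 704$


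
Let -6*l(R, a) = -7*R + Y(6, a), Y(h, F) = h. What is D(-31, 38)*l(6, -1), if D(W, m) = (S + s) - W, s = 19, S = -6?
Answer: 264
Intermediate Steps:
D(W, m) = 13 - W (D(W, m) = (-6 + 19) - W = 13 - W)
l(R, a) = -1 + 7*R/6 (l(R, a) = -(-7*R + 6)/6 = -(6 - 7*R)/6 = -1 + 7*R/6)
D(-31, 38)*l(6, -1) = (13 - 1*(-31))*(-1 + (7/6)*6) = (13 + 31)*(-1 + 7) = 44*6 = 264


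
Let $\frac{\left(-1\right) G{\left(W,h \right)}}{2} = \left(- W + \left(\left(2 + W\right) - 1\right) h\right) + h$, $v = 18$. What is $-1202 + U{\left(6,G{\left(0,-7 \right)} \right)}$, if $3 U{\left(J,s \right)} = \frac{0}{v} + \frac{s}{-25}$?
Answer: $- \frac{90178}{75} \approx -1202.4$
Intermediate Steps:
$G{\left(W,h \right)} = - 2 h + 2 W - 2 h \left(1 + W\right)$ ($G{\left(W,h \right)} = - 2 \left(\left(- W + \left(\left(2 + W\right) - 1\right) h\right) + h\right) = - 2 \left(\left(- W + \left(1 + W\right) h\right) + h\right) = - 2 \left(\left(- W + h \left(1 + W\right)\right) + h\right) = - 2 \left(h - W + h \left(1 + W\right)\right) = - 2 h + 2 W - 2 h \left(1 + W\right)$)
$U{\left(J,s \right)} = - \frac{s}{75}$ ($U{\left(J,s \right)} = \frac{\frac{0}{18} + \frac{s}{-25}}{3} = \frac{0 \cdot \frac{1}{18} + s \left(- \frac{1}{25}\right)}{3} = \frac{0 - \frac{s}{25}}{3} = \frac{\left(- \frac{1}{25}\right) s}{3} = - \frac{s}{75}$)
$-1202 + U{\left(6,G{\left(0,-7 \right)} \right)} = -1202 - \frac{\left(-4\right) \left(-7\right) + 2 \cdot 0 - 0 \left(-7\right)}{75} = -1202 - \frac{28 + 0 + 0}{75} = -1202 - \frac{28}{75} = - \frac{90178}{75}$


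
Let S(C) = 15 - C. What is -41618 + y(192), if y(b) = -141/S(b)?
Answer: -2455415/59 ≈ -41617.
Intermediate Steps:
y(b) = -141/(15 - b)
-41618 + y(192) = -41618 + 141/(-15 + 192) = -41618 + 141/177 = -41618 + 141*(1/177) = -41618 + 47/59 = -2455415/59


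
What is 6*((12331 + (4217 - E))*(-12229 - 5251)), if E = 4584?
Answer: -1254784320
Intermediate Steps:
6*((12331 + (4217 - E))*(-12229 - 5251)) = 6*((12331 + (4217 - 1*4584))*(-12229 - 5251)) = 6*((12331 + (4217 - 4584))*(-17480)) = 6*((12331 - 367)*(-17480)) = 6*(11964*(-17480)) = 6*(-209130720) = -1254784320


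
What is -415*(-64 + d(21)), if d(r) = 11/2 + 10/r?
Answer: 1011355/42 ≈ 24080.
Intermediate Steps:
d(r) = 11/2 + 10/r (d(r) = 11*(½) + 10/r = 11/2 + 10/r)
-415*(-64 + d(21)) = -415*(-64 + (11/2 + 10/21)) = -415*(-64 + 251/42) = -415*(-2437/42) = 1011355/42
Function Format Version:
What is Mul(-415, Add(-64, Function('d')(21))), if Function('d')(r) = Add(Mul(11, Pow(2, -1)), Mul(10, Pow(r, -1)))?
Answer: Rational(1011355, 42) ≈ 24080.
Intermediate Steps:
Function('d')(r) = Add(Rational(11, 2), Mul(10, Pow(r, -1))) (Function('d')(r) = Add(Mul(11, Rational(1, 2)), Mul(10, Pow(r, -1))) = Add(Rational(11, 2), Mul(10, Pow(r, -1))))
Mul(-415, Add(-64, Function('d')(21))) = Mul(-415, Add(-64, Add(Rational(11, 2), Mul(10, Pow(21, -1))))) = Mul(-415, Add(-64, Add(Rational(11, 2), Mul(10, Rational(1, 21))))) = Mul(-415, Add(-64, Add(Rational(11, 2), Rational(10, 21)))) = Mul(-415, Add(-64, Rational(251, 42))) = Mul(-415, Rational(-2437, 42)) = Rational(1011355, 42)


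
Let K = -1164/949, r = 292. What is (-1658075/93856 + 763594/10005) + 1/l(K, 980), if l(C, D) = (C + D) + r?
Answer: 5535332252995793/94369625552160 ≈ 58.656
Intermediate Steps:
K = -1164/949 (K = -1164*1/949 = -1164/949 ≈ -1.2266)
l(C, D) = 292 + C + D (l(C, D) = (C + D) + 292 = 292 + C + D)
(-1658075/93856 + 763594/10005) + 1/l(K, 980) = (-1658075/93856 + 763594/10005) + 1/(292 - 1164/949 + 980) = (-1658075*1/93856 + 763594*(1/10005)) + 1/(1205964/949) = (-1658075/93856 + 763594/10005) + 949/1205964 = 55078838089/939029280 + 949/1205964 = 5535332252995793/94369625552160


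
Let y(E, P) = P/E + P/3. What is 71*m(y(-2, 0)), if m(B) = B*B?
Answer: 0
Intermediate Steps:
y(E, P) = P/3 + P/E (y(E, P) = P/E + P*(1/3) = P/E + P/3 = P/3 + P/E)
m(B) = B**2
71*m(y(-2, 0)) = 71*((1/3)*0 + 0/(-2))**2 = 71*(0 + 0*(-1/2))**2 = 71*(0 + 0)**2 = 71*0**2 = 71*0 = 0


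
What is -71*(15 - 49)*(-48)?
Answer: -115872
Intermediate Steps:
-71*(15 - 49)*(-48) = -71*(-34)*(-48) = 2414*(-48) = -115872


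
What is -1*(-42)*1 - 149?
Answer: -107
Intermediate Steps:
-1*(-42)*1 - 149 = 42*1 - 149 = 42 - 149 = -107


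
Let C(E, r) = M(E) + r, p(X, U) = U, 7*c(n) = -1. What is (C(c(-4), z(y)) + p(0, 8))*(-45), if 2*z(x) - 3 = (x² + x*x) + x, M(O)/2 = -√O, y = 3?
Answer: -900 + 90*I*√7/7 ≈ -900.0 + 34.017*I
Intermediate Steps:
c(n) = -⅐ (c(n) = (⅐)*(-1) = -⅐)
M(O) = -2*√O (M(O) = 2*(-√O) = -2*√O)
z(x) = 3/2 + x² + x/2 (z(x) = 3/2 + ((x² + x*x) + x)/2 = 3/2 + ((x² + x²) + x)/2 = 3/2 + (2*x² + x)/2 = 3/2 + (x + 2*x²)/2 = 3/2 + (x² + x/2) = 3/2 + x² + x/2)
C(E, r) = r - 2*√E (C(E, r) = -2*√E + r = r - 2*√E)
(C(c(-4), z(y)) + p(0, 8))*(-45) = (((3/2 + 3² + (½)*3) - 2*I*√7/7) + 8)*(-45) = (((3/2 + 9 + 3/2) - 2*I*√7/7) + 8)*(-45) = ((12 - 2*I*√7/7) + 8)*(-45) = (20 - 2*I*√7/7)*(-45) = -900 + 90*I*√7/7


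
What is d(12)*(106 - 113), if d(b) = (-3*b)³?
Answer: 326592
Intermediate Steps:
d(b) = -27*b³
d(12)*(106 - 113) = (-27*12³)*(106 - 113) = -27*1728*(-7) = -46656*(-7) = 326592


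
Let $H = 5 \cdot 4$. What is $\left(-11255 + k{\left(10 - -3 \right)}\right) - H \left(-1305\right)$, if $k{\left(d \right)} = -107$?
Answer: $14738$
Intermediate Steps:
$H = 20$
$\left(-11255 + k{\left(10 - -3 \right)}\right) - H \left(-1305\right) = \left(-11255 - 107\right) - 20 \left(-1305\right) = -11362 - -26100 = -11362 + 26100 = 14738$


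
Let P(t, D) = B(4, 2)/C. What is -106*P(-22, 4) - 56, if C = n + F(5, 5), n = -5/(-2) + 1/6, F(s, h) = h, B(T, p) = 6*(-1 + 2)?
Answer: -3196/23 ≈ -138.96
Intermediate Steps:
B(T, p) = 6 (B(T, p) = 6*1 = 6)
n = 8/3 (n = -5*(-1/2) + 1*(1/6) = 5/2 + 1/6 = 8/3 ≈ 2.6667)
C = 23/3 (C = 8/3 + 5 = 23/3 ≈ 7.6667)
P(t, D) = 18/23 (P(t, D) = 6/(23/3) = 6*(3/23) = 18/23)
-106*P(-22, 4) - 56 = -106*18/23 - 56 = -1908/23 - 56 = -3196/23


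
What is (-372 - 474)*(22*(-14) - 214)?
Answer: 441612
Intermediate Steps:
(-372 - 474)*(22*(-14) - 214) = -846*(-308 - 214) = -846*(-522) = 441612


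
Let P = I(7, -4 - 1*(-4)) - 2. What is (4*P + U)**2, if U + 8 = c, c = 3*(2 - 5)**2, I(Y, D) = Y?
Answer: 1521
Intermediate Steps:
P = 5 (P = 7 - 2 = 5)
c = 27 (c = 3*(-3)**2 = 3*9 = 27)
U = 19 (U = -8 + 27 = 19)
(4*P + U)**2 = (4*5 + 19)**2 = (20 + 19)**2 = 39**2 = 1521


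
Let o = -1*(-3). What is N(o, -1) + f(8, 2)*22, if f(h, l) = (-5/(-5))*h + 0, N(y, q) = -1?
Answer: 175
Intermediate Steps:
o = 3
f(h, l) = h (f(h, l) = (-5*(-1/5))*h + 0 = 1*h + 0 = h + 0 = h)
N(o, -1) + f(8, 2)*22 = -1 + 8*22 = -1 + 176 = 175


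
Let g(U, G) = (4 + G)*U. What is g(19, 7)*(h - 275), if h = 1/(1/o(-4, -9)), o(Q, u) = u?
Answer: -59356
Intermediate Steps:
g(U, G) = U*(4 + G)
h = -9 (h = 1/(1/(-9)) = 1/(-⅑) = -9)
g(19, 7)*(h - 275) = (19*(4 + 7))*(-9 - 275) = (19*11)*(-284) = 209*(-284) = -59356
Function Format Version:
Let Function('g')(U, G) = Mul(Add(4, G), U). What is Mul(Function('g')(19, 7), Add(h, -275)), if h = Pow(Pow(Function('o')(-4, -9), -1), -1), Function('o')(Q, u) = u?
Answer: -59356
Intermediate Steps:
Function('g')(U, G) = Mul(U, Add(4, G))
h = -9 (h = Pow(Pow(-9, -1), -1) = Pow(Rational(-1, 9), -1) = -9)
Mul(Function('g')(19, 7), Add(h, -275)) = Mul(Mul(19, Add(4, 7)), Add(-9, -275)) = Mul(Mul(19, 11), -284) = Mul(209, -284) = -59356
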